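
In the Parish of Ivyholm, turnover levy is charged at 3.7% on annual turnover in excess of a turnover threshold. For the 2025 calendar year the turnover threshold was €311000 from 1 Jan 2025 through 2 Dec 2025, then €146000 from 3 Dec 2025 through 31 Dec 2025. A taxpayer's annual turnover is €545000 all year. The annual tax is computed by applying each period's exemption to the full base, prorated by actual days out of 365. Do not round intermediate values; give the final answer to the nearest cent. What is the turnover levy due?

1 Jan – 2 Dec 2025: 336 days, exemption €311000 → (€545000 − €311000) × 3.7% × 336/365 = €7970.1041
3 Dec – 31 Dec 2025: 29 days, exemption €146000 → (€545000 − €146000) × 3.7% × 29/365 = €1172.9507
Total = €9143.0548

€9143.05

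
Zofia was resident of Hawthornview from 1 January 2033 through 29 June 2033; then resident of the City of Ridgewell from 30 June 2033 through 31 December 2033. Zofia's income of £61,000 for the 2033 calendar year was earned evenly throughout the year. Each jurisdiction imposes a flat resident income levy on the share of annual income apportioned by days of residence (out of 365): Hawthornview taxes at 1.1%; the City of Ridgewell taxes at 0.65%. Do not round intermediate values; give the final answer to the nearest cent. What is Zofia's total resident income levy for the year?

£531.87

Hawthornview, 1 January – 29 June 2033: 180 days → £61,000 × 1.1% × 180/365 = £330.9041
The City of Ridgewell, 30 June – 31 December 2033: 185 days → £61,000 × 0.65% × 185/365 = £200.9658
Total = £531.8699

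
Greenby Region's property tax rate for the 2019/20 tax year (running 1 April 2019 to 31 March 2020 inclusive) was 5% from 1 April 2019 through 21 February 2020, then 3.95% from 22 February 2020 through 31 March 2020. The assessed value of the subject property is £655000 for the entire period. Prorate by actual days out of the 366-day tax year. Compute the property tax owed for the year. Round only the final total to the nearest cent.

1 April 2019 – 21 February 2020: 327 days at 5% → £655000 × 5% × 327/366 = £29260.2459
22 February – 31 March 2020: 39 days at 3.95% → £655000 × 3.95% × 39/366 = £2756.9057
Total = £32017.1516

£32017.15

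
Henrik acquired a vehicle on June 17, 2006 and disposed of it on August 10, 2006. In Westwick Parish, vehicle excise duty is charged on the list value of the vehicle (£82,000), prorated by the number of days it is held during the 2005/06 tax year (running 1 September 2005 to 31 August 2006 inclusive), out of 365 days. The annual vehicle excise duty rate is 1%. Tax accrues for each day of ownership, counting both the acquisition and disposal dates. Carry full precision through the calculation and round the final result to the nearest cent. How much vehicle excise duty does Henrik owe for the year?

£123.56

Days held (June 17 – August 10, 2006): 55 out of 365
Tax = £82,000 × 1% × 55/365 = £123.5616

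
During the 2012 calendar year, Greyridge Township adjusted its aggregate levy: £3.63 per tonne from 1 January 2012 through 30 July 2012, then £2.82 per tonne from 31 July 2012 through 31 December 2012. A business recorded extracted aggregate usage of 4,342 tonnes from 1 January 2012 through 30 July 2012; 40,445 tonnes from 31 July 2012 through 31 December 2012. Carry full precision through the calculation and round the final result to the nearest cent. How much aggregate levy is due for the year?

1 January – 30 July 2012: 4,342 tonnes at £3.63/tonne → £15,761.46
31 July – 31 December 2012: 40,445 tonnes at £2.82/tonne → £114,054.90

£129,816.36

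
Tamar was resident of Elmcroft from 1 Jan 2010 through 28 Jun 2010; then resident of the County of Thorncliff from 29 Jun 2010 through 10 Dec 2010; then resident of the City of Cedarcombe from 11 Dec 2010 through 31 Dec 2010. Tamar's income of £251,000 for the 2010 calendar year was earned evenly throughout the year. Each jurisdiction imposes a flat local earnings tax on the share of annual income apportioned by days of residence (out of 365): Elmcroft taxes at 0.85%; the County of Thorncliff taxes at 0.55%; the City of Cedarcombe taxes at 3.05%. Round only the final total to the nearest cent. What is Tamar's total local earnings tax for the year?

Elmcroft, 1 Jan – 28 Jun 2010: 179 days → £251,000 × 0.85% × 179/365 = £1,046.2918
The County of Thorncliff, 29 Jun – 10 Dec 2010: 165 days → £251,000 × 0.55% × 165/365 = £624.0616
The City of Cedarcombe, 11 Dec – 31 Dec 2010: 21 days → £251,000 × 3.05% × 21/365 = £440.4534
Total = £2,110.8068

£2,110.81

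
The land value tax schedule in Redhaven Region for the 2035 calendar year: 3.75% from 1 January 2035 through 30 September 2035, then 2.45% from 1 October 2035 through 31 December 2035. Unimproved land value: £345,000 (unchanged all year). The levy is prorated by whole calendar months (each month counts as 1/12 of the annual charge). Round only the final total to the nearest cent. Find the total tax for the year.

1 January – 30 September 2035: 9 months at 3.75% → £345,000 × 3.75% × 9/12 = £9,703.1250
1 October – 31 December 2035: 3 months at 2.45% → £345,000 × 2.45% × 3/12 = £2,113.1250
Total = £11,816.2500

£11,816.25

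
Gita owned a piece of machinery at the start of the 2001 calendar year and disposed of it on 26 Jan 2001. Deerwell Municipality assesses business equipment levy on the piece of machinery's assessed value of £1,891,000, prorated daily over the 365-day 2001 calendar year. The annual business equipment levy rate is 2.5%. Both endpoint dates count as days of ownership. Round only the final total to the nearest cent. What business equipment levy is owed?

Days held (1 Jan – 26 Jan 2001): 26 out of 365
Tax = £1,891,000 × 2.5% × 26/365 = £3,367.5342

£3,367.53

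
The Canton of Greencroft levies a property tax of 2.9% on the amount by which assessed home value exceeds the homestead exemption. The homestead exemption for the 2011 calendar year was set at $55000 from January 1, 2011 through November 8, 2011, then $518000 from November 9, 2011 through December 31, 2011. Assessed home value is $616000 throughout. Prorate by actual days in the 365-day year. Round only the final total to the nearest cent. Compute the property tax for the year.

$14319.33

January 1 – November 8, 2011: 312 days, exemption $55000 → ($616000 − $55000) × 2.9% × 312/365 = $13906.6521
November 9 – December 31, 2011: 53 days, exemption $518000 → ($616000 − $518000) × 2.9% × 53/365 = $412.6740
Total = $14319.3260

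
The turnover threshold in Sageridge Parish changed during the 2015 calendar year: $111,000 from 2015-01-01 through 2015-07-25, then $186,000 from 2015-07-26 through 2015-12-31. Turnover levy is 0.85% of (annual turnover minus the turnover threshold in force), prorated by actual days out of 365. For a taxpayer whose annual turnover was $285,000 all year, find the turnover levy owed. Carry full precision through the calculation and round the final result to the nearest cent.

$1,201.29

2015-01-01 to 2015-07-25: 206 days, exemption $111,000 → ($285,000 − $111,000) × 0.85% × 206/365 = $834.7233
2015-07-26 to 2015-12-31: 159 days, exemption $186,000 → ($285,000 − $186,000) × 0.85% × 159/365 = $366.5712
Total = $1,201.2945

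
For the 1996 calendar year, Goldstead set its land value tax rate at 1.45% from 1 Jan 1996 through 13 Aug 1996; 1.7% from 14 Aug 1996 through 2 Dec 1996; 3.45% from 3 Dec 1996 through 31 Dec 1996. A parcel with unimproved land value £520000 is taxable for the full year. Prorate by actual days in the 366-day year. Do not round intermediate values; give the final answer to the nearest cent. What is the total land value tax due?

£8758.31

1 Jan – 13 Aug 1996: 226 days at 1.45% → £520000 × 1.45% × 226/366 = £4655.8470
14 Aug – 2 Dec 1996: 111 days at 1.7% → £520000 × 1.7% × 111/366 = £2680.9836
3 Dec – 31 Dec 1996: 29 days at 3.45% → £520000 × 3.45% × 29/366 = £1421.4754
Total = £8758.3060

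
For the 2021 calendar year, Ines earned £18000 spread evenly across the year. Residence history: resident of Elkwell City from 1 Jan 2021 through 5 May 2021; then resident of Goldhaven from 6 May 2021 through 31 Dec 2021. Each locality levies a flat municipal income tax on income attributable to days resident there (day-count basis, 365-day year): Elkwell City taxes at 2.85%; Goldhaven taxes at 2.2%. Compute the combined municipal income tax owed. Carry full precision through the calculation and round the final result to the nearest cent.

Elkwell City, 1 Jan – 5 May 2021: 125 days → £18000 × 2.85% × 125/365 = £175.6849
Goldhaven, 6 May – 31 Dec 2021: 240 days → £18000 × 2.2% × 240/365 = £260.3836
Total = £436.0685

£436.07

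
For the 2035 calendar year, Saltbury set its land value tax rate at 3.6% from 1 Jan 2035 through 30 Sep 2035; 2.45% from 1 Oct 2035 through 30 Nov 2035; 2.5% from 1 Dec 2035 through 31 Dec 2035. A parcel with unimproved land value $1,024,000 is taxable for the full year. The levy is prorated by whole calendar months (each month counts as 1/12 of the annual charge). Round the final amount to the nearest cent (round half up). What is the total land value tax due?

1 Jan – 30 Sep 2035: 9 months at 3.6% → $1,024,000 × 3.6% × 9/12 = $27,648.0000
1 Oct – 30 Nov 2035: 2 months at 2.45% → $1,024,000 × 2.45% × 2/12 = $4,181.3333
1 Dec – 31 Dec 2035: 1 month at 2.5% → $1,024,000 × 2.5% × 1/12 = $2,133.3333
Total = $33,962.6667

$33,962.67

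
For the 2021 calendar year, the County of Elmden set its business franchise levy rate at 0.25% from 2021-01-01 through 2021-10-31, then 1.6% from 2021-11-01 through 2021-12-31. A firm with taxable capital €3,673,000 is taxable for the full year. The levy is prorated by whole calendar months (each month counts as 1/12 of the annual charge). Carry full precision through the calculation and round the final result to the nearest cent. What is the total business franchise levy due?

€17,446.75

2021-01-01 to 2021-10-31: 10 months at 0.25% → €3,673,000 × 0.25% × 10/12 = €7,652.0833
2021-11-01 to 2021-12-31: 2 months at 1.6% → €3,673,000 × 1.6% × 2/12 = €9,794.6667
Total = €17,446.7500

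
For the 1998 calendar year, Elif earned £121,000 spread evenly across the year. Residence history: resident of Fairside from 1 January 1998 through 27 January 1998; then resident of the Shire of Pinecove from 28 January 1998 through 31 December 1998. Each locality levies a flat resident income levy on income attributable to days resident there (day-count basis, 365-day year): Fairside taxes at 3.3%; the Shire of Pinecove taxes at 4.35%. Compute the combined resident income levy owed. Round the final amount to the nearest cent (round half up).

Fairside, 1 January – 27 January 1998: 27 days → £121,000 × 3.3% × 27/365 = £295.3726
The Shire of Pinecove, 28 January – 31 December 1998: 338 days → £121,000 × 4.35% × 338/365 = £4,874.1452
Total = £5,169.5178

£5,169.52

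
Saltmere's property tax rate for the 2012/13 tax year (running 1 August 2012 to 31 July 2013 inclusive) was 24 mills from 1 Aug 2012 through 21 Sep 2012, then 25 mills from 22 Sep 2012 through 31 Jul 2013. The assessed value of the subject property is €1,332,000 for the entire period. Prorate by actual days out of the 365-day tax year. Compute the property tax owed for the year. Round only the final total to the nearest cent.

€33,110.24

1 Aug – 21 Sep 2012: 52 days at 24 mills → €1,332,000 × 2.4% × 52/365 = €4,554.3452
22 Sep 2012 – 31 Jul 2013: 313 days at 25 mills → €1,332,000 × 2.5% × 313/365 = €28,555.8904
Total = €33,110.2356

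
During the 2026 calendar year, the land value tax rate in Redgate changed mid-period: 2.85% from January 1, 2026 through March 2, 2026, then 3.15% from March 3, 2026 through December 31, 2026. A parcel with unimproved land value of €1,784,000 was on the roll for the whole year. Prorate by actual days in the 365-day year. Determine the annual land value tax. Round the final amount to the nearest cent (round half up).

January 1 – March 2, 2026: 61 days at 2.85% → €1,784,000 × 2.85% × 61/365 = €8,497.2164
March 3 – December 31, 2026: 304 days at 3.15% → €1,784,000 × 3.15% × 304/365 = €46,804.3397
Total = €55,301.5562

€55,301.56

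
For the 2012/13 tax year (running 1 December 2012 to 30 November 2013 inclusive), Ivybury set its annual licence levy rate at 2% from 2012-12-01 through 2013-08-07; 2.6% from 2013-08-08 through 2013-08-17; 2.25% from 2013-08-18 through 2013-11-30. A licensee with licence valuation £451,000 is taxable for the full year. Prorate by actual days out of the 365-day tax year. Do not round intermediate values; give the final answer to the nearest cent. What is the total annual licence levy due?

£9,418.49

2012-12-01 to 2013-08-07: 250 days at 2% → £451,000 × 2% × 250/365 = £6,178.0822
2013-08-08 to 2013-08-17: 10 days at 2.6% → £451,000 × 2.6% × 10/365 = £321.2603
2013-08-18 to 2013-11-30: 105 days at 2.25% → £451,000 × 2.25% × 105/365 = £2,919.1438
Total = £9,418.4863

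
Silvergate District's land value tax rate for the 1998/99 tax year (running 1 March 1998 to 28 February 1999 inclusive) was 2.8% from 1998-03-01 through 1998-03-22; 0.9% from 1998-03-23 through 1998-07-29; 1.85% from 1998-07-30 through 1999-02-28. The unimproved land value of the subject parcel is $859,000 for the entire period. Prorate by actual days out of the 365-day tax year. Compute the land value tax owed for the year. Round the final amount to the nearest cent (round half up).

$13,499.24

1998-03-01 to 1998-03-22: 22 days at 2.8% → $859,000 × 2.8% × 22/365 = $1,449.7096
1998-03-23 to 1998-07-29: 129 days at 0.9% → $859,000 × 0.9% × 129/365 = $2,732.3260
1998-07-30 to 1999-02-28: 214 days at 1.85% → $859,000 × 1.85% × 214/365 = $9,317.2082
Total = $13,499.2438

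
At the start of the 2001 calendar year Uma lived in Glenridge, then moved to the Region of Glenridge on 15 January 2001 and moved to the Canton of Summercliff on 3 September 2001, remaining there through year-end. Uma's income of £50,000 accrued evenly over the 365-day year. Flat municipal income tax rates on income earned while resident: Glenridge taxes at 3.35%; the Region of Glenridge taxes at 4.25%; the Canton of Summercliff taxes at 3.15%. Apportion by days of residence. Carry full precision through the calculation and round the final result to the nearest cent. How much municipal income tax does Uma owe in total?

£1,926.92

Glenridge, 1 January – 14 January 2001: 14 days → £50,000 × 3.35% × 14/365 = £64.2466
The Region of Glenridge, 15 January – 2 September 2001: 231 days → £50,000 × 4.25% × 231/365 = £1,344.8630
The Canton of Summercliff, 3 September – 31 December 2001: 120 days → £50,000 × 3.15% × 120/365 = £517.8082
Total = £1,926.9178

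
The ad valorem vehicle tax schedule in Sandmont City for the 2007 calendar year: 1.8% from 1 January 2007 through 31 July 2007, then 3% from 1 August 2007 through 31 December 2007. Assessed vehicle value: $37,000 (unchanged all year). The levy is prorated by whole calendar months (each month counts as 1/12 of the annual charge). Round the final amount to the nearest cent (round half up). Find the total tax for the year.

1 January – 31 July 2007: 7 months at 1.8% → $37,000 × 1.8% × 7/12 = $388.5000
1 August – 31 December 2007: 5 months at 3% → $37,000 × 3% × 5/12 = $462.5000
Total = $851.0000

$851.00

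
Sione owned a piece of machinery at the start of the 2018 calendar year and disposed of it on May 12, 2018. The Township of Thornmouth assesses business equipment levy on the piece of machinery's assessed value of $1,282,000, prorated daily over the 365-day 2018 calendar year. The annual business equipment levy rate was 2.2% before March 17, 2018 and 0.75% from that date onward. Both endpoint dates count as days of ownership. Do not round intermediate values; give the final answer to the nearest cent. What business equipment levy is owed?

$7,296.86

January 1 – March 16, 2018: 75 days at 2.2% → $1,282,000 × 2.2% × 75/365 = $5,795.3425
March 17 – May 12, 2018: 57 days at 0.75% → $1,282,000 × 0.75% × 57/365 = $1,501.5205
Total = $7,296.8630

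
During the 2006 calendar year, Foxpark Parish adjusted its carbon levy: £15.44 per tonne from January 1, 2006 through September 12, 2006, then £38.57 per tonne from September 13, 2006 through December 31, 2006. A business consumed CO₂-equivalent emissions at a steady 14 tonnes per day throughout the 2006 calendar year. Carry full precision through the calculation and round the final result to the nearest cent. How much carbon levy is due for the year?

£114,518.60

January 1 – September 12, 2006: 255 days × 14 tonnes/day = 3,570 tonnes at £15.44/tonne → £55,120.80
September 13 – December 31, 2006: 110 days × 14 tonnes/day = 1,540 tonnes at £38.57/tonne → £59,397.80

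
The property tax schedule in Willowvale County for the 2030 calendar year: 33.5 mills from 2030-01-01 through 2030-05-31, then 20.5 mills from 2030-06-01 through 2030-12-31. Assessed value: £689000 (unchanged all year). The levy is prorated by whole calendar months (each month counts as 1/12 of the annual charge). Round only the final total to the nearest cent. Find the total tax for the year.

£17856.58

2030-01-01 to 2030-05-31: 5 months at 33.5 mills → £689000 × 3.35% × 5/12 = £9617.2917
2030-06-01 to 2030-12-31: 7 months at 20.5 mills → £689000 × 2.05% × 7/12 = £8239.2917
Total = £17856.5833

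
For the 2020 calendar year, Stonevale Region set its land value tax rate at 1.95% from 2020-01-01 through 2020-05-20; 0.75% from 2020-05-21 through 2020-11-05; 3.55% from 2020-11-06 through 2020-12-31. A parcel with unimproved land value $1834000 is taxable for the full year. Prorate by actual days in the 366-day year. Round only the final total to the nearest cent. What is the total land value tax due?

2020-01-01 to 2020-05-20: 141 days at 1.95% → $1834000 × 1.95% × 141/366 = $13777.5492
2020-05-21 to 2020-11-05: 169 days at 0.75% → $1834000 × 0.75% × 169/366 = $6351.3525
2020-11-06 to 2020-12-31: 56 days at 3.55% → $1834000 × 3.55% × 56/366 = $9961.7268
Total = $30090.6284

$30090.63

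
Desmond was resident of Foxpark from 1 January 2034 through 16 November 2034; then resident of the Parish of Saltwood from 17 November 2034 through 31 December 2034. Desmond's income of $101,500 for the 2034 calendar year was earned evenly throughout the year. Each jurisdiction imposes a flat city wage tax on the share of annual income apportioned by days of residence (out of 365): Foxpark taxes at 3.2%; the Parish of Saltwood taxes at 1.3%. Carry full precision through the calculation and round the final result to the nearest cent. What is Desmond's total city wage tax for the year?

$3,010.24

Foxpark, 1 January – 16 November 2034: 320 days → $101,500 × 3.2% × 320/365 = $2,847.5616
The Parish of Saltwood, 17 November – 31 December 2034: 45 days → $101,500 × 1.3% × 45/365 = $162.6781
Total = $3,010.2397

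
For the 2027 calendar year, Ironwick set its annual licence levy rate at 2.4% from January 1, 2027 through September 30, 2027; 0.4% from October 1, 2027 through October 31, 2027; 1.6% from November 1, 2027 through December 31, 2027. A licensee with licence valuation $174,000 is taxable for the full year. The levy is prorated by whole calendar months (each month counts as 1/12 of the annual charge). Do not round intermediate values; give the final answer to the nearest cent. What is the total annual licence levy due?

$3,654.00

January 1 – September 30, 2027: 9 months at 2.4% → $174,000 × 2.4% × 9/12 = $3,132.0000
October 1 – October 31, 2027: 1 month at 0.4% → $174,000 × 0.4% × 1/12 = $58.0000
November 1 – December 31, 2027: 2 months at 1.6% → $174,000 × 1.6% × 2/12 = $464.0000
Total = $3,654.0000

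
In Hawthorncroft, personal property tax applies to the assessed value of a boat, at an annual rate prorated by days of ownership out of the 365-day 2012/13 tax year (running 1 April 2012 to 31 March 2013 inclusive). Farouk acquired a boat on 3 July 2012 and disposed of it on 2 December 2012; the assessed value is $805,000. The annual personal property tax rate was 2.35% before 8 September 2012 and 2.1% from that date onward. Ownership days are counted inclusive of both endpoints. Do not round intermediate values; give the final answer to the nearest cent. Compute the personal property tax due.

3 July – 7 September 2012: 67 days at 2.35% → $805,000 × 2.35% × 67/365 = $3,472.5274
8 September – 2 December 2012: 86 days at 2.1% → $805,000 × 2.1% × 86/365 = $3,983.0959
Total = $7,455.6233

$7,455.62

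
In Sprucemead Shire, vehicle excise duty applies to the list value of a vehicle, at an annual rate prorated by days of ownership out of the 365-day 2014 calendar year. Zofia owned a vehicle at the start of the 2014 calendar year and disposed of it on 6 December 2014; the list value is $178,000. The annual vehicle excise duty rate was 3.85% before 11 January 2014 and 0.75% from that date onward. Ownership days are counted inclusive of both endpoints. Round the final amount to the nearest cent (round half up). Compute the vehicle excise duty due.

1 January – 10 January 2014: 10 days at 3.85% → $178,000 × 3.85% × 10/365 = $187.7534
11 January – 6 December 2014: 330 days at 0.75% → $178,000 × 0.75% × 330/365 = $1,206.9863
Total = $1,394.7397

$1,394.74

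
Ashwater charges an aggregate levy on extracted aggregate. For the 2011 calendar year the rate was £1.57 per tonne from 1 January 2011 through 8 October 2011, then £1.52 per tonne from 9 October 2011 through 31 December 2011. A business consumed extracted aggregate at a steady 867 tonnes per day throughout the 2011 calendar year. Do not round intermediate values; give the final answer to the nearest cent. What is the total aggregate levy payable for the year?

£493,192.95

1 January – 8 October 2011: 281 days × 867 tonnes/day = 243,627 tonnes at £1.57/tonne → £382,494.39
9 October – 31 December 2011: 84 days × 867 tonnes/day = 72,828 tonnes at £1.52/tonne → £110,698.56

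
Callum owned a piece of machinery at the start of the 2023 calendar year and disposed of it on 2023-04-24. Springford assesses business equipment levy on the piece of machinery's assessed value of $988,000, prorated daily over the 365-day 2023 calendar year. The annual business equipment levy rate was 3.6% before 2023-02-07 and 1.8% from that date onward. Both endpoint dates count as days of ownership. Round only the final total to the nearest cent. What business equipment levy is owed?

2023-01-01 to 2023-02-06: 37 days at 3.6% → $988,000 × 3.6% × 37/365 = $3,605.5233
2023-02-07 to 2023-04-24: 77 days at 1.8% → $988,000 × 1.8% × 77/365 = $3,751.6932
Total = $7,357.2164

$7,357.22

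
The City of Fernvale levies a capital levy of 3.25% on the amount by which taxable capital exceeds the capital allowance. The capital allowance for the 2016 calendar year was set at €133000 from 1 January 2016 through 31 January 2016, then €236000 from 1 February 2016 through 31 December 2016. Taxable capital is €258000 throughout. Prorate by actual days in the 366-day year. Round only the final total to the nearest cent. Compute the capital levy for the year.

€998.53

1 January – 31 January 2016: 31 days, exemption €133000 → (€258000 − €133000) × 3.25% × 31/366 = €344.0915
1 February – 31 December 2016: 335 days, exemption €236000 → (€258000 − €236000) × 3.25% × 335/366 = €654.4399
Total = €998.5314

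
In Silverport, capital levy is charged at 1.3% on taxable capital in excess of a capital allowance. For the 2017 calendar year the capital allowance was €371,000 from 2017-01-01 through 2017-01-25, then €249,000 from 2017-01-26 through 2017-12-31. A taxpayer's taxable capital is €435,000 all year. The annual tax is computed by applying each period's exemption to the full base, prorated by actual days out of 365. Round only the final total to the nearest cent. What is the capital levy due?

2017-01-01 to 2017-01-25: 25 days, exemption €371,000 → (€435,000 − €371,000) × 1.3% × 25/365 = €56.9863
2017-01-26 to 2017-12-31: 340 days, exemption €249,000 → (€435,000 − €249,000) × 1.3% × 340/365 = €2,252.3836
Total = €2,309.3699

€2,309.37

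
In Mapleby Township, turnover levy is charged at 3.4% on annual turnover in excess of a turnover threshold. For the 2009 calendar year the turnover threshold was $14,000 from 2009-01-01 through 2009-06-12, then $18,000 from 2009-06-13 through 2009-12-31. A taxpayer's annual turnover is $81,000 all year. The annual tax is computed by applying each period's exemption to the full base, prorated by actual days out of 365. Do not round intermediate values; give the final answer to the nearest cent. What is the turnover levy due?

$2,202.73

2009-01-01 to 2009-06-12: 163 days, exemption $14,000 → ($81,000 − $14,000) × 3.4% × 163/365 = $1,017.2986
2009-06-13 to 2009-12-31: 202 days, exemption $18,000 → ($81,000 − $18,000) × 3.4% × 202/365 = $1,185.4356
Total = $2,202.7342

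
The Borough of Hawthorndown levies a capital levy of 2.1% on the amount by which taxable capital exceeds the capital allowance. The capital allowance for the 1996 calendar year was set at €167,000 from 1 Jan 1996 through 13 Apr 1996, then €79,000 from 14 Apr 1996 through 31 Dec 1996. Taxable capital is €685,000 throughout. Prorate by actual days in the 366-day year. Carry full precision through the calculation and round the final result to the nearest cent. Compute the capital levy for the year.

1 Jan – 13 Apr 1996: 104 days, exemption €167,000 → (€685,000 − €167,000) × 2.1% × 104/366 = €3,091.0164
14 Apr – 31 Dec 1996: 262 days, exemption €79,000 → (€685,000 − €79,000) × 2.1% × 262/366 = €9,109.8689
Total = €12,200.8852

€12,200.89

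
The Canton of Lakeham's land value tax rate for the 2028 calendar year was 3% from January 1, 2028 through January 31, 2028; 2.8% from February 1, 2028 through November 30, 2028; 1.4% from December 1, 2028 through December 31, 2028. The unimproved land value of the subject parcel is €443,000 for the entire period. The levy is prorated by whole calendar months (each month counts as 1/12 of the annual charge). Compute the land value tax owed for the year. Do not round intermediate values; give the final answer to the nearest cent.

January 1 – January 31, 2028: 1 month at 3% → €443,000 × 3% × 1/12 = €1,107.5000
February 1 – November 30, 2028: 10 months at 2.8% → €443,000 × 2.8% × 10/12 = €10,336.6667
December 1 – December 31, 2028: 1 month at 1.4% → €443,000 × 1.4% × 1/12 = €516.8333
Total = €11,961.0000

€11,961.00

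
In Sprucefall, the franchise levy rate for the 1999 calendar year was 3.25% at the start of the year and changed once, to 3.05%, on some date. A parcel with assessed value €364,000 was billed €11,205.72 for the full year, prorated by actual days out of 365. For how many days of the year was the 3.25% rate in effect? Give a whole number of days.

52 days

Let d = days at the first rate; then 365 − d days at the second rate.
€364,000 × [3.25%·d + 3.05%·(365−d)] / 365 = €11,205.72
Solving gives d = 52, so the new rate took effect on February 22, 1999.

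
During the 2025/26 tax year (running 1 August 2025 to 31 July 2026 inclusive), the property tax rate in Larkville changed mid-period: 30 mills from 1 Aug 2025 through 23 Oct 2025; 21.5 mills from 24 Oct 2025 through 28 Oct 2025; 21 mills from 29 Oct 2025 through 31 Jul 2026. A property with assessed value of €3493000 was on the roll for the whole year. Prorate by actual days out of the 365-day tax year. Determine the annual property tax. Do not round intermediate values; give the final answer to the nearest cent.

1 Aug – 23 Oct 2025: 84 days at 30 mills → €3493000 × 3% × 84/365 = €24116.0548
24 Oct – 28 Oct 2025: 5 days at 21.5 mills → €3493000 × 2.15% × 5/365 = €1028.7603
29 Oct 2025 – 31 Jul 2026: 276 days at 21 mills → €3493000 × 2.1% × 276/365 = €55466.9260
Total = €80611.7411

€80611.74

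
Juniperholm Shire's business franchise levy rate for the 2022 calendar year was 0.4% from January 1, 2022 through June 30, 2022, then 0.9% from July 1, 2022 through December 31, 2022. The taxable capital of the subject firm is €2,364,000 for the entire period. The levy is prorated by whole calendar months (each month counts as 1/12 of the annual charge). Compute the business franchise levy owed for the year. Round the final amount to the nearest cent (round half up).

January 1 – June 30, 2022: 6 months at 0.4% → €2,364,000 × 0.4% × 6/12 = €4,728.0000
July 1 – December 31, 2022: 6 months at 0.9% → €2,364,000 × 0.9% × 6/12 = €10,638.0000
Total = €15,366.0000

€15,366.00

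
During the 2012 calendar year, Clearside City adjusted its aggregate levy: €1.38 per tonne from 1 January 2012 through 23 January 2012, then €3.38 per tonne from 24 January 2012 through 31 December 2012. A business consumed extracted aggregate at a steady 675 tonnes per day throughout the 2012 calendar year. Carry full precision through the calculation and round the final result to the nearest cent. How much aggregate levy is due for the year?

€803,979.00

1 January – 23 January 2012: 23 days × 675 tonnes/day = 15,525 tonnes at €1.38/tonne → €21,424.50
24 January – 31 December 2012: 343 days × 675 tonnes/day = 231,525 tonnes at €3.38/tonne → €782,554.50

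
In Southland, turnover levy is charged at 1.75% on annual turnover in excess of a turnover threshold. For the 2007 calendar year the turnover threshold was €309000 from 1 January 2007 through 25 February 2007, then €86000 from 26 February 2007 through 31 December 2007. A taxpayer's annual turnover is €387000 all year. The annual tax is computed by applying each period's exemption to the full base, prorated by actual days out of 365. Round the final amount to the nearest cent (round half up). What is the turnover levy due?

€4668.76

1 January – 25 February 2007: 56 days, exemption €309000 → (€387000 − €309000) × 1.75% × 56/365 = €209.4247
26 February – 31 December 2007: 309 days, exemption €86000 → (€387000 − €86000) × 1.75% × 309/365 = €4459.3356
Total = €4668.7603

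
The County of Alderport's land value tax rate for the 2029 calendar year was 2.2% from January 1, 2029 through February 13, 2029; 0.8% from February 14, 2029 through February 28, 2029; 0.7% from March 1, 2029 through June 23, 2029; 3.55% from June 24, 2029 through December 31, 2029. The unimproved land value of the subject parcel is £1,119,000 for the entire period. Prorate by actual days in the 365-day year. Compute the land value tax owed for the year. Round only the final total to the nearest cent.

January 1 – February 13, 2029: 44 days at 2.2% → £1,119,000 × 2.2% × 44/365 = £2,967.6493
February 14 – February 28, 2029: 15 days at 0.8% → £1,119,000 × 0.8% × 15/365 = £367.8904
March 1 – June 23, 2029: 115 days at 0.7% → £1,119,000 × 0.7% × 115/365 = £2,467.9315
June 24 – December 31, 2029: 191 days at 3.55% → £1,119,000 × 3.55% × 191/365 = £20,787.3411
Total = £26,590.8123

£26,590.81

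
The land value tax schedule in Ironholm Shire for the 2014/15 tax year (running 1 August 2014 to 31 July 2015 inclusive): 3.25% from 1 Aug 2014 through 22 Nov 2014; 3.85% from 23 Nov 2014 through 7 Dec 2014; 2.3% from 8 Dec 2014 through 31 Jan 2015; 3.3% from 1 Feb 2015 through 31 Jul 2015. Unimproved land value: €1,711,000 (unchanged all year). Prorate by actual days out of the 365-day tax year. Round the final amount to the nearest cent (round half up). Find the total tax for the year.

€54,004.32

1 Aug – 22 Nov 2014: 114 days at 3.25% → €1,711,000 × 3.25% × 114/365 = €17,367.8219
23 Nov – 7 Dec 2014: 15 days at 3.85% → €1,711,000 × 3.85% × 15/365 = €2,707.1301
8 Dec 2014 – 31 Jan 2015: 55 days at 2.3% → €1,711,000 × 2.3% × 55/365 = €5,929.9041
1 Feb – 31 Jul 2015: 181 days at 3.3% → €1,711,000 × 3.3% × 181/365 = €27,999.4603
Total = €54,004.3164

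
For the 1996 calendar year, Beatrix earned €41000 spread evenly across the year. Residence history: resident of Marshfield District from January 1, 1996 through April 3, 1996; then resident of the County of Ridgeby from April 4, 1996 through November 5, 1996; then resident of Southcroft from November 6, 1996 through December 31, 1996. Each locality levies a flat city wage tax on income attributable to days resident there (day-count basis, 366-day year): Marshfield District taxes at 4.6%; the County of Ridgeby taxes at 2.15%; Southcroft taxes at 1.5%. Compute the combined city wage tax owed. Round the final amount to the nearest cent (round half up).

Marshfield District, January 1 – April 3, 1996: 94 days → €41000 × 4.6% × 94/366 = €484.3825
The County of Ridgeby, April 4 – November 5, 1996: 216 days → €41000 × 2.15% × 216/366 = €520.2295
Southcroft, November 6 – December 31, 1996: 56 days → €41000 × 1.5% × 56/366 = €94.0984
Total = €1098.7104

€1098.71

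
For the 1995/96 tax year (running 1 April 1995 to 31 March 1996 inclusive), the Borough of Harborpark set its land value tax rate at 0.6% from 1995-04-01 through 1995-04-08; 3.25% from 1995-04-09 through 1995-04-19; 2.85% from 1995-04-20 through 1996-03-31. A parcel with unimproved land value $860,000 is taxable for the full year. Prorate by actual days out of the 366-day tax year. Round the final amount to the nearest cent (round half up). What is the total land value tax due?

1995-04-01 to 1995-04-08: 8 days at 0.6% → $860,000 × 0.6% × 8/366 = $112.7869
1995-04-09 to 1995-04-19: 11 days at 3.25% → $860,000 × 3.25% × 11/366 = $840.0273
1995-04-20 to 1996-03-31: 347 days at 2.85% → $860,000 × 2.85% × 347/366 = $23,237.6230
Total = $24,190.4372

$24,190.44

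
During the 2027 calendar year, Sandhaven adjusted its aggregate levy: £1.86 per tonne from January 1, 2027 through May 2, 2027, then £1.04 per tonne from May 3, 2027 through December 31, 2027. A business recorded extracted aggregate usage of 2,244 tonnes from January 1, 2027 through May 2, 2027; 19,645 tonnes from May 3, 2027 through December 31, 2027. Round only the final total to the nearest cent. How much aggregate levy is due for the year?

January 1 – May 2, 2027: 2,244 tonnes at £1.86/tonne → £4,173.84
May 3 – December 31, 2027: 19,645 tonnes at £1.04/tonne → £20,430.80

£24,604.64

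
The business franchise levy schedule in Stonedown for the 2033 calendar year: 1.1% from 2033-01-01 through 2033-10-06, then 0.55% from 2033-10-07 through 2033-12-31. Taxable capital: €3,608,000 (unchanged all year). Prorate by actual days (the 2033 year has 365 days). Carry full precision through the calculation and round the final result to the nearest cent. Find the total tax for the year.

€35,012.43

2033-01-01 to 2033-10-06: 279 days at 1.1% → €3,608,000 × 1.1% × 279/365 = €30,336.8548
2033-10-07 to 2033-12-31: 86 days at 0.55% → €3,608,000 × 0.55% × 86/365 = €4,675.5726
Total = €35,012.4274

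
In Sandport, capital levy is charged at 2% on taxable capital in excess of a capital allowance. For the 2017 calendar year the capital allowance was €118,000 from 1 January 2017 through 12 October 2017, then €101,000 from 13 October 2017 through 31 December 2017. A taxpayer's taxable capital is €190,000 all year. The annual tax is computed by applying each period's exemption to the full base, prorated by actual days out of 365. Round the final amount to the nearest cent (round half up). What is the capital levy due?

1 January – 12 October 2017: 285 days, exemption €118,000 → (€190,000 − €118,000) × 2% × 285/365 = €1,124.3836
13 October – 31 December 2017: 80 days, exemption €101,000 → (€190,000 − €101,000) × 2% × 80/365 = €390.1370
Total = €1,514.5205

€1,514.52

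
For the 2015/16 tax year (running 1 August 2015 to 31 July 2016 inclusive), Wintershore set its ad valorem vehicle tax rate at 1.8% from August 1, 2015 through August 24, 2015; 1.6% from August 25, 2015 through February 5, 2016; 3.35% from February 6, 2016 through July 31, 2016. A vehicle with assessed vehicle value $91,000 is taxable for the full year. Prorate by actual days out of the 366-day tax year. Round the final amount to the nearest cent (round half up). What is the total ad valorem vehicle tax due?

August 1 – August 24, 2015: 24 days at 1.8% → $91,000 × 1.8% × 24/366 = $107.4098
August 25, 2015 – February 5, 2016: 165 days at 1.6% → $91,000 × 1.6% × 165/366 = $656.3934
February 6 – July 31, 2016: 177 days at 3.35% → $91,000 × 3.35% × 177/366 = $1,474.2746
Total = $2,238.0779

$2,238.08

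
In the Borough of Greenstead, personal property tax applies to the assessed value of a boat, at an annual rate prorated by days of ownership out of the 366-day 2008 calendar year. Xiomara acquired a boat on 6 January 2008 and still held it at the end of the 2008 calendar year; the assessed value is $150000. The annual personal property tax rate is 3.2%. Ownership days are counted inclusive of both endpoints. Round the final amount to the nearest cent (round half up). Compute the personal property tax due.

$4734.43

Days held (6 January – 31 December 2008): 361 out of 366
Tax = $150000 × 3.2% × 361/366 = $4734.4262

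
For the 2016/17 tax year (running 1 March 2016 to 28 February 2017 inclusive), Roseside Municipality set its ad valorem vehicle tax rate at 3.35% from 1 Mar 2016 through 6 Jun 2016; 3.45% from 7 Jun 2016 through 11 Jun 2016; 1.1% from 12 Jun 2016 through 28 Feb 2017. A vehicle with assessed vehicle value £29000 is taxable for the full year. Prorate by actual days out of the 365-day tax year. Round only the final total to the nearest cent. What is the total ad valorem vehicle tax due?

£503.53

1 Mar – 6 Jun 2016: 98 days at 3.35% → £29000 × 3.35% × 98/365 = £260.8411
7 Jun – 11 Jun 2016: 5 days at 3.45% → £29000 × 3.45% × 5/365 = £13.7055
12 Jun 2016 – 28 Feb 2017: 262 days at 1.1% → £29000 × 1.1% × 262/365 = £228.9808
Total = £503.5274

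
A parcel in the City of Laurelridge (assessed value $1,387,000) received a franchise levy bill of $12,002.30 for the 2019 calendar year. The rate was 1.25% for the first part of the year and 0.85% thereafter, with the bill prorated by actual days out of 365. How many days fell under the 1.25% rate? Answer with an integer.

Let d = days at the first rate; then 365 − d days at the second rate.
$1,387,000 × [1.25%·d + 0.85%·(365−d)] / 365 = $12,002.30
Solving gives d = 14, so the new rate took effect on January 15, 2019.

14 days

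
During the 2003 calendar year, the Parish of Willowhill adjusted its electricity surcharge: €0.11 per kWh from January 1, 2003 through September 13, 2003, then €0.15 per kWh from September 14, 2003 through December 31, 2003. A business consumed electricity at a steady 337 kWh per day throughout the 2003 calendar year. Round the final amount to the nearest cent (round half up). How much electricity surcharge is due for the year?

€14,999.87

January 1 – September 13, 2003: 256 days × 337 kWh/day = 86,272 kWh at €0.11/kWh → €9,489.92
September 14 – December 31, 2003: 109 days × 337 kWh/day = 36,733 kWh at €0.15/kWh → €5,509.95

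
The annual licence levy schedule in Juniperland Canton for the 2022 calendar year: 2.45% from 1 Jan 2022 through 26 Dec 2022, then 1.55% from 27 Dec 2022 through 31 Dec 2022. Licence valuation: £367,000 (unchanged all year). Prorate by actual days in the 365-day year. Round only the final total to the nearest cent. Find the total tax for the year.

£8,946.25

1 Jan – 26 Dec 2022: 360 days at 2.45% → £367,000 × 2.45% × 360/365 = £8,868.3288
27 Dec – 31 Dec 2022: 5 days at 1.55% → £367,000 × 1.55% × 5/365 = £77.9247
Total = £8,946.2534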